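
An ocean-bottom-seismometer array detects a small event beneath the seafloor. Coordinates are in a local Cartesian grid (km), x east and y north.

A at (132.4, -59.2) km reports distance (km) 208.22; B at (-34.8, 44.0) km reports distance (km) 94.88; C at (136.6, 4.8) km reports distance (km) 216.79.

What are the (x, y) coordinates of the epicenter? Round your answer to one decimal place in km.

Circle about each station: (x − 132.4)² + (y + 59.2)² = 208.22²; (x + 34.8)² + (y − 44.0)² = 94.88²; (x − 136.6)² + (y − 4.8)² = 216.79².
Subtracting the A equation from the B and C equations removes the quadratic terms:
-334.4 x + 206.4 y = 16465.99
8.4 x + 128.0 y = -5994.14
Solving the 2×2 system: x ≈ -75.1, y ≈ -41.9 km.

(-75.1, -41.9)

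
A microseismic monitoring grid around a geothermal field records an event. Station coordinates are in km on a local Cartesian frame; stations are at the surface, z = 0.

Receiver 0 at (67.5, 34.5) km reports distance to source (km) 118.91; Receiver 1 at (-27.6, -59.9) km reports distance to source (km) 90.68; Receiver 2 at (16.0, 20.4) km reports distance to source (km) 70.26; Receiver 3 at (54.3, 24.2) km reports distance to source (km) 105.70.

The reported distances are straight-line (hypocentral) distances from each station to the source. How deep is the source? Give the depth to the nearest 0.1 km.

Each station gives a sphere (x−x_i)² + (y−y_i)² + z² = d_i² (stations at z=0).
Subtracting the Receiver 0 sphere from Receiver 1 and Receiver 2: z² cancels, leaving linear equations in x and y:
-190.2 x − 188.8 y = 4520.00
-103.0 x − 28.2 y = 4128.78
Solving: x ≈ -46.301, y ≈ 22.704 km (keep extra digits for the depth step; rounded: -46.3, 22.7).
Then from the Receiver 0 sphere: z² = 118.91² − (x − 67.5)² − (y − 34.5)² with x = -46.301, y = 22.704, so z ≈ 32.400 ≈ 32.4 km.

32.4 km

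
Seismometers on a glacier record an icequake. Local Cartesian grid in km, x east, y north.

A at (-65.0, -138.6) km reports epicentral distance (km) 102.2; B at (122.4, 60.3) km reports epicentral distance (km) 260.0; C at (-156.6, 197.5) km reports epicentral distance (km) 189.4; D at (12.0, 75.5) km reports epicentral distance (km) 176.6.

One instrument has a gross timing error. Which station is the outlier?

Solve using three stations at a time. Using A, B, D (subtract circle equations pairwise → linear system) gives (x, y) ≈ (-113.8, -48.6).
Distances from that point to each station vs reported:
  A: calculated 102.3 vs reported 102.2 → residual 0.1 km
  B: calculated 260.1 vs reported 260.0 → residual 0.1 km
  C: calculated 249.8 vs reported 189.4 → residual 60.4 km
  D: calculated 176.7 vs reported 176.6 → residual 0.1 km
A, B, D are mutually consistent (residuals ≈ 0); C is off by 60.4 km.

C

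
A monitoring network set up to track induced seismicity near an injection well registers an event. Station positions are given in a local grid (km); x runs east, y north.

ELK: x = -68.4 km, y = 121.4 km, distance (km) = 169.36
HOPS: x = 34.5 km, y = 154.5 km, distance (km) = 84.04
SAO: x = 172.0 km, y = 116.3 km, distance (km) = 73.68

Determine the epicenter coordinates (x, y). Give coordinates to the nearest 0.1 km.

(99.8, 101.6)

Circle about each station: (x + 68.4)² + (y − 121.4)² = 169.36²; (x − 34.5)² + (y − 154.5)² = 84.04²; (x − 172.0)² + (y − 116.3)² = 73.68².
Subtracting the ELK equation from the HOPS and SAO equations removes the quadratic terms:
205.8 x + 66.2 y = 27264.07
480.8 x − 10.2 y = 46947.24
Solving the 2×2 system: x ≈ 99.8, y ≈ 101.6 km.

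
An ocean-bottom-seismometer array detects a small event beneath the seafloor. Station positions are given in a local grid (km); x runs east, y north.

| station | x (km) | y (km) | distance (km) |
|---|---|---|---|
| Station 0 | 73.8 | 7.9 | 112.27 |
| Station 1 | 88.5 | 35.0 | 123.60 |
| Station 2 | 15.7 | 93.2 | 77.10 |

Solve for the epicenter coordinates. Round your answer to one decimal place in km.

Circle about each station: (x − 73.8)² + (y − 7.9)² = 112.27²; (x − 88.5)² + (y − 35.0)² = 123.60²; (x − 15.7)² + (y − 93.2)² = 77.10².
Subtracting pairs of circle equations eliminates x²+y² and gives linear equations (the radical axes):
29.4 x + 54.2 y = 875.99
-116.2 x + 170.6 y = 10084.02
Solving the 2×2 system: x ≈ -35.1, y ≈ 35.2 km.
Check against Station 0 (with the unrounded x, y): √((x − 73.8)²+(y − 7.9)²) = 112.27 ≈ 112.27 km. ✓

-35.1 km east, 35.2 km north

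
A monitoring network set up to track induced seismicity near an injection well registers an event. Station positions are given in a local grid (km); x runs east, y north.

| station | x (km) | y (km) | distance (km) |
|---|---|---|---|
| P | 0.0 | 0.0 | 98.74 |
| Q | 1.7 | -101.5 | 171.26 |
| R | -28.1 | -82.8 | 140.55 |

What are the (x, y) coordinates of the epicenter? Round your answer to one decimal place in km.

-88.3 km east, 44.2 km north

Circle about each station: x² + y² = 98.74²; (x − 1.7)² + (y + 101.5)² = 171.26²; (x + 28.1)² + (y + 82.8)² = 140.55².
Subtracting pairs of circle equations eliminates x²+y² and gives linear equations (the radical axes):
3.4 x − 203.0 y = -9275.26
-56.2 x − 165.6 y = -2359.26
Solving the 2×2 system: x ≈ -88.3, y ≈ 44.2 km.
Check against P (with the unrounded x, y): √(x²+y²) = 98.75 ≈ 98.74 km. ✓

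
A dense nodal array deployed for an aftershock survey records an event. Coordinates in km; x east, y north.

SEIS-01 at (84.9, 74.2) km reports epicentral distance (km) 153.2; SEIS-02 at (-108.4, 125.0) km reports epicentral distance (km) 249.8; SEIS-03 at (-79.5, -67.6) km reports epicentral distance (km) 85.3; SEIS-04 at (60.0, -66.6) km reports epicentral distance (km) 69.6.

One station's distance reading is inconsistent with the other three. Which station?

SEIS-01

Solve using three stations at a time. Using SEIS-02, SEIS-03, SEIS-04 (subtract circle equations pairwise → linear system) gives (x, y) ≈ (-0.8, -100.4).
Distances from that point to each station vs reported:
  SEIS-01: calculated 194.5 vs reported 153.2 → residual 41.3 km
  SEIS-02: calculated 249.8 vs reported 249.8 → residual 0.0 km
  SEIS-03: calculated 85.3 vs reported 85.3 → residual 0.0 km
  SEIS-04: calculated 69.6 vs reported 69.6 → residual 0.0 km
SEIS-02, SEIS-03, SEIS-04 are mutually consistent (residuals ≈ 0); SEIS-01 is off by 41.3 km.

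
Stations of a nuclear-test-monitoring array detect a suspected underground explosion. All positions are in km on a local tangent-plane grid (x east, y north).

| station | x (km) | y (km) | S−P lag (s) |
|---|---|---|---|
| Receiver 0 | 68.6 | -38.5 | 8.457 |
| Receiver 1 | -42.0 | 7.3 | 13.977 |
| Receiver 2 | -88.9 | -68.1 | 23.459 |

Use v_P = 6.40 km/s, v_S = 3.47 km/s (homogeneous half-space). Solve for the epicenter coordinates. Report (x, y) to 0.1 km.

x ≈ 62.4 km, y ≈ 25.3 km

Distance from S−P lag: d = Δt · v_P v_S / (v_P − v_S) = Δt · (6.40·3.47)/(6.40−3.47) ≈ 7.5795·Δt.
So d_Receiver 0 = 64.10, d_Receiver 1 = 105.94, d_Receiver 2 = 177.81 km.
Circle about each station: (x − 68.6)² + (y + 38.5)² = 64.10²; (x + 42.0)² + (y − 7.3)² = 105.94²; (x + 88.9)² + (y + 68.1)² = 177.81².
Subtracting the Receiver 0 equation from the Receiver 1 and Receiver 2 equations removes the quadratic terms:
-221.2 x + 91.6 y = -11485.39
-315.0 x − 59.2 y = -21154.98
Solving the 2×2 system: x ≈ 62.4, y ≈ 25.3 km.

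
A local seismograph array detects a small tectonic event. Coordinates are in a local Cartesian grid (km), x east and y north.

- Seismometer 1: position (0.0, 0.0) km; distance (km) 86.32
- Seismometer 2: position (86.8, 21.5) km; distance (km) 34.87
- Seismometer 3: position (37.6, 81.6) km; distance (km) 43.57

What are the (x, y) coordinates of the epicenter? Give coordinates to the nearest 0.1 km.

(69.2, 51.6)

Circle about each station: x² + y² = 86.32²; (x − 86.8)² + (y − 21.5)² = 34.87²; (x − 37.6)² + (y − 81.6)² = 43.57².
Subtracting the Seismometer 1 equation from the Seismometer 2 and Seismometer 3 equations removes the quadratic terms:
173.6 x + 43.0 y = 14231.72
75.2 x + 163.2 y = 13625.12
Solving the 2×2 system: x ≈ 69.2, y ≈ 51.6 km.
Check against Seismometer 1 (with the unrounded x, y): √(x²+y²) = 86.32 ≈ 86.32 km. ✓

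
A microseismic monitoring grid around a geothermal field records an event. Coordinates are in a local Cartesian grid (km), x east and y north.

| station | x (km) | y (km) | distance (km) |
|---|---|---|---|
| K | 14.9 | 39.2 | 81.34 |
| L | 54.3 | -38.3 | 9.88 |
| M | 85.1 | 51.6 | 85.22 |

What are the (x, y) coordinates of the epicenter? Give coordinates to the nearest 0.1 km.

Circle about each station: (x − 14.9)² + (y − 39.2)² = 81.34²; (x − 54.3)² + (y + 38.3)² = 9.88²; (x − 85.1)² + (y − 51.6)² = 85.22².
Subtracting pairs of circle equations eliminates x²+y² and gives linear equations (the radical axes):
78.8 x − 155.0 y = 9175.31
140.4 x + 24.8 y = 7499.67
Solving the 2×2 system: x ≈ 58.6, y ≈ -29.4 km.

58.6 km east, -29.4 km north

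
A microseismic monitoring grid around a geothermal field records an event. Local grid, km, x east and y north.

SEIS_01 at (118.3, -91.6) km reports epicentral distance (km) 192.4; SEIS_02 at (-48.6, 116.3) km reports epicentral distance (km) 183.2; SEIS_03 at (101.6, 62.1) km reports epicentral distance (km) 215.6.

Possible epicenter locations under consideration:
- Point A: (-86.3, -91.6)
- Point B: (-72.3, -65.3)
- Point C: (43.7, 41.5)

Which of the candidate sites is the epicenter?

Point B

For each candidate, compare |candidate − station| to the reported distance:
Point A: residuals SEIS_01 12.2, SEIS_02 28.1, SEIS_03 27.2 → max 28.1 km
Point B: residuals SEIS_01 0.0, SEIS_02 0.1, SEIS_03 0.0 → max 0.1 km
Point C: residuals SEIS_01 39.8, SEIS_02 64.4, SEIS_03 154.1 → max 154.1 km
Only Point B has all residuals ≈ 0.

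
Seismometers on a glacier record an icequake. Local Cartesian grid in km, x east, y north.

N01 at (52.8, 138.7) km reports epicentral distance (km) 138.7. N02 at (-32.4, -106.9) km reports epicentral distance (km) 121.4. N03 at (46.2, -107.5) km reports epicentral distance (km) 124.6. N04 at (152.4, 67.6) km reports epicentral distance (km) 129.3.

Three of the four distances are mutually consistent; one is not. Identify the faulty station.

N04

Solve using three stations at a time. Using N01, N02, N03 (subtract circle equations pairwise → linear system) gives (x, y) ≈ (2.8, 9.3).
Distances from that point to each station vs reported:
  N01: calculated 138.7 vs reported 138.7 → residual 0.0 km
  N02: calculated 121.4 vs reported 121.4 → residual 0.0 km
  N03: calculated 124.6 vs reported 124.6 → residual 0.0 km
  N04: calculated 160.6 vs reported 129.3 → residual 31.3 km
N01, N02, N03 are mutually consistent (residuals ≈ 0); N04 is off by 31.3 km.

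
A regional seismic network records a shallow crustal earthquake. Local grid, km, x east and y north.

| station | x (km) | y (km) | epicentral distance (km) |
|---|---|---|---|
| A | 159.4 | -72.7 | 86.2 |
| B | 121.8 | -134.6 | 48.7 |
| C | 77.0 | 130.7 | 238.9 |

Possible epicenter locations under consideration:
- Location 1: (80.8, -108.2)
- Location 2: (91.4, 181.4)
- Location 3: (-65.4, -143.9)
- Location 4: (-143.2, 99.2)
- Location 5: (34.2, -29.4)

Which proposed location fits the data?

Location 1

For each candidate, compare |candidate − station| to the reported distance:
Location 1: residuals A 0.0, B 0.1, C 0.0 → max 0.1 km
Location 2: residuals A 176.8, B 268.8, C 186.2 → max 268.8 km
Location 3: residuals A 149.6, B 138.7, C 70.4 → max 149.6 km
Location 4: residuals A 261.8, B 304.7, C 16.5 → max 304.7 km
Location 5: residuals A 46.3, B 88.2, C 73.2 → max 88.2 km
Only Location 1 has all residuals ≈ 0.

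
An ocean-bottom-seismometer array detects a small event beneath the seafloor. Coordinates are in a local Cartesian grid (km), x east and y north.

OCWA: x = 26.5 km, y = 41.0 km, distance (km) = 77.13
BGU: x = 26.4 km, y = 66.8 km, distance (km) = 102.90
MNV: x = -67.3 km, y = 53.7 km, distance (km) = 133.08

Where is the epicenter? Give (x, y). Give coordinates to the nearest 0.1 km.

Circle about each station: (x − 26.5)² + (y − 41.0)² = 77.13²; (x − 26.4)² + (y − 66.8)² = 102.90²; (x + 67.3)² + (y − 53.7)² = 133.08².
Subtracting pairs of circle equations eliminates x²+y² and gives linear equations (the radical axes):
-0.2 x + 51.6 y = -1863.42
-187.6 x + 25.4 y = -6731.52
Solving the 2×2 system: x ≈ 31.0, y ≈ -36.0 km.
Check against OCWA (with the unrounded x, y): √((x − 26.5)²+(y − 41.0)²) = 77.12 ≈ 77.13 km. ✓

(31.0, -36.0)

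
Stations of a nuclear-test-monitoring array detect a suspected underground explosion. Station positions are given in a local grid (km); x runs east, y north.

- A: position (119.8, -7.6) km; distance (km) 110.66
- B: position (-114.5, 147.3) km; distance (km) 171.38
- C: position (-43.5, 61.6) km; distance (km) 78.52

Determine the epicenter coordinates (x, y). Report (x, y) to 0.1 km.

x ≈ 35.0 km, y ≈ 63.5 km

Circle about each station: (x − 119.8)² + (y + 7.6)² = 110.66²; (x + 114.5)² + (y − 147.3)² = 171.38²; (x + 43.5)² + (y − 61.6)² = 78.52².
Subtracting the A equation from the B and C equations removes the quadratic terms:
-468.6 x + 309.8 y = 3272.27
-326.6 x + 138.4 y = -2642.74
Solving the 2×2 system: x ≈ 35.0, y ≈ 63.5 km.
Check against A (with the unrounded x, y): √((x − 119.8)²+(y + 7.6)²) = 110.67 ≈ 110.66 km. ✓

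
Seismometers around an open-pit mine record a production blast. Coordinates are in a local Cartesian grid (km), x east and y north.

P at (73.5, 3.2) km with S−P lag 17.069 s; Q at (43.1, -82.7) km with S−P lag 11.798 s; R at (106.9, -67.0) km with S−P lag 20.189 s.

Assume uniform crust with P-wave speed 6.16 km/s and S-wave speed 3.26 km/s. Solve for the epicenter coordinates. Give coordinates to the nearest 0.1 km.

(-31.9, -50.3)

Distance from S−P lag: d = Δt · v_P v_S / (v_P − v_S) = Δt · (6.16·3.26)/(6.16−3.26) ≈ 6.9247·Δt.
So d_P = 118.20, d_Q = 81.70, d_R = 139.80 km.
Circle about each station: (x − 73.5)² + (y − 3.2)² = 118.20²; (x − 43.1)² + (y + 82.7)² = 81.70²; (x − 106.9)² + (y + 67.0)² = 139.80².
Subtracting the P equation from the Q and R equations removes the quadratic terms:
-60.8 x − 171.8 y = 10580.76
66.8 x − 140.4 y = 4931.32
Solving the 2×2 system: x ≈ -31.9, y ≈ -50.3 km.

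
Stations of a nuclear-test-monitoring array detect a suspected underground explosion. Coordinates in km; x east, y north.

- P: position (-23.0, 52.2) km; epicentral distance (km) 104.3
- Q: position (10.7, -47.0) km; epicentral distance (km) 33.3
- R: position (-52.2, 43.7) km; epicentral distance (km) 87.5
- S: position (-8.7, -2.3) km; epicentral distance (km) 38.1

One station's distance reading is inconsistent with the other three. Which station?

Solve using three stations at a time. Using Q, R, S (subtract circle equations pairwise → linear system) gives (x, y) ≈ (-21.4, -38.2).
Distances from that point to each station vs reported:
  P: calculated 90.4 vs reported 104.3 → residual 13.9 km
  Q: calculated 33.3 vs reported 33.3 → residual 0.0 km
  R: calculated 87.5 vs reported 87.5 → residual 0.0 km
  S: calculated 38.1 vs reported 38.1 → residual 0.0 km
Q, R, S are mutually consistent (residuals ≈ 0); P is off by 13.9 km.

P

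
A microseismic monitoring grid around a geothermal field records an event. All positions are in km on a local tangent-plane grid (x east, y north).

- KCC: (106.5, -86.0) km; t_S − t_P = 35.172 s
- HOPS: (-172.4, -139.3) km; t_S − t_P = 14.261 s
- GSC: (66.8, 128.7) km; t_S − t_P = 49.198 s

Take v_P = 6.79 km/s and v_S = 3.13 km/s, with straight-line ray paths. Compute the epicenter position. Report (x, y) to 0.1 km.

Distance from S−P lag: d = Δt · v_P v_S / (v_P − v_S) = Δt · (6.79·3.13)/(6.79−3.13) ≈ 5.8067·Δt.
So d_KCC = 204.23, d_HOPS = 82.81, d_GSC = 285.68 km.
Circle about each station: (x − 106.5)² + (y + 86.0)² = 204.23²; (x + 172.4)² + (y + 139.3)² = 82.81²; (x − 66.8)² + (y − 128.7)² = 285.68².
Subtracting pairs of circle equations eliminates x²+y² and gives linear equations (the radical axes):
-557.8 x − 106.6 y = 65240.40
-79.4 x + 429.4 y = -37615.49
Solving the 2×2 system: x ≈ -96.8, y ≈ -105.5 km.

x ≈ -96.8 km, y ≈ -105.5 km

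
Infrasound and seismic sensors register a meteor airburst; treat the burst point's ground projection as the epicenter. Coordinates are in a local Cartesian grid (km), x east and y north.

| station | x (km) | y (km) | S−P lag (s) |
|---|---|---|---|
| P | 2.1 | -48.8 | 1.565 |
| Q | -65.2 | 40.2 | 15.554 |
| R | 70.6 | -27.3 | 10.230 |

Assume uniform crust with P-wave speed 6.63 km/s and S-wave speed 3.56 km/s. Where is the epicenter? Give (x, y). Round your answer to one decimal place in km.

(-0.7, -60.5)

Distance from S−P lag: d = Δt · v_P v_S / (v_P − v_S) = Δt · (6.63·3.56)/(6.63−3.56) ≈ 7.6882·Δt.
So d_P = 12.03, d_Q = 119.58, d_R = 78.65 km.
Circle about each station: (x − 2.1)² + (y + 48.8)² = 12.03²; (x + 65.2)² + (y − 40.2)² = 119.58²; (x − 70.6)² + (y + 27.3)² = 78.65².
Subtracting the P equation from the Q and R equations removes the quadratic terms:
-134.6 x + 178.0 y = -10673.43
137.0 x + 43.0 y = -2697.30
Solving the 2×2 system: x ≈ -0.7, y ≈ -60.5 km.
Check against P (with the unrounded x, y): √((x − 2.1)²+(y + 48.8)²) = 12.02 ≈ 12.03 km. ✓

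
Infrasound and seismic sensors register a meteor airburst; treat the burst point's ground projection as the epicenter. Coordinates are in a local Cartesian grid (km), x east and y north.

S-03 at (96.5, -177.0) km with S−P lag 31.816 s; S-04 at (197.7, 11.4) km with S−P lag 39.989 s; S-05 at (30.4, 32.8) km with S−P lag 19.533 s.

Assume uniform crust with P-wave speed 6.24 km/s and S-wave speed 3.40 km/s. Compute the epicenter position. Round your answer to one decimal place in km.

Distance from S−P lag: d = Δt · v_P v_S / (v_P − v_S) = Δt · (6.24·3.40)/(6.24−3.40) ≈ 7.4704·Δt.
So d_S-03 = 237.68, d_S-04 = 298.73, d_S-05 = 145.92 km.
Circle about each station: (x − 96.5)² + (y + 177.0)² = 237.68²; (x − 197.7)² + (y − 11.4)² = 298.73²; (x − 30.4)² + (y − 32.8)² = 145.92².
Subtracting pairs of circle equations eliminates x²+y² and gives linear equations (the radical axes):
202.4 x + 376.8 y = -34173.83
-132.2 x + 419.6 y = -3442.11
Solving the 2×2 system: x ≈ -96.8, y ≈ -38.7 km.

-96.8 km east, -38.7 km north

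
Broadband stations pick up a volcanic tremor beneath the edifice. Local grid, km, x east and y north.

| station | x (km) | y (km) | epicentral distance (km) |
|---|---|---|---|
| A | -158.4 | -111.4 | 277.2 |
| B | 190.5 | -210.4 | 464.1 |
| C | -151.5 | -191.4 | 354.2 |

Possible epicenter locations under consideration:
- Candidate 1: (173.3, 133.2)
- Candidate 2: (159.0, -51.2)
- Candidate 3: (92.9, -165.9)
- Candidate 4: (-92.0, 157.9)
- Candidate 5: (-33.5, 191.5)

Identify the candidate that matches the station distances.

Candidate 4

For each candidate, compare |candidate − station| to the reported distance:
Candidate 1: residuals A 134.9, B 120.1, C 105.0 → max 134.9 km
Candidate 2: residuals A 45.9, B 301.8, C 13.5 → max 301.8 km
Candidate 3: residuals A 20.1, B 356.8, C 108.5 → max 356.8 km
Candidate 4: residuals A 0.2, B 0.1, C 0.1 → max 0.2 km
Candidate 5: residuals A 50.4, B 4.0, C 46.5 → max 50.4 km
Only Candidate 4 has all residuals ≈ 0.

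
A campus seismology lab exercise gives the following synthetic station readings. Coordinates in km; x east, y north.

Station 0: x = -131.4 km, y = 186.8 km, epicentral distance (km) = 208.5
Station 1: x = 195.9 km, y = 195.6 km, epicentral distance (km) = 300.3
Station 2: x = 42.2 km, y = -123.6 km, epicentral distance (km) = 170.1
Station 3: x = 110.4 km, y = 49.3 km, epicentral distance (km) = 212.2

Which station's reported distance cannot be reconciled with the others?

Solve using three stations at a time. Using Station 0, Station 2, Station 3 (subtract circle equations pairwise → linear system) gives (x, y) ≈ (-90.9, -17.7).
Distances from that point to each station vs reported:
  Station 0: calculated 208.5 vs reported 208.5 → residual 0.0 km
  Station 1: calculated 357.5 vs reported 300.3 → residual 57.2 km
  Station 2: calculated 170.1 vs reported 170.1 → residual 0.0 km
  Station 3: calculated 212.2 vs reported 212.2 → residual 0.0 km
Station 0, Station 2, Station 3 are mutually consistent (residuals ≈ 0); Station 1 is off by 57.2 km.

Station 1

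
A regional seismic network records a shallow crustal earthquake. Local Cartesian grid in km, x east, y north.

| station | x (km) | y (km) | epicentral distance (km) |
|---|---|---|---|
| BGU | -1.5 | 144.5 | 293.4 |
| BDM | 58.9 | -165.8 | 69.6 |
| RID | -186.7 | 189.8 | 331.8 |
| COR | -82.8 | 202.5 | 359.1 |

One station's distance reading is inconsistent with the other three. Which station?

RID

Solve using three stations at a time. Using BGU, BDM, COR (subtract circle equations pairwise → linear system) gives (x, y) ≈ (-8.4, -148.8).
Distances from that point to each station vs reported:
  BGU: calculated 293.4 vs reported 293.4 → residual 0.0 km
  BDM: calculated 69.4 vs reported 69.6 → residual 0.2 km
  RID: calculated 382.6 vs reported 331.8 → residual 50.8 km
  COR: calculated 359.1 vs reported 359.1 → residual 0.0 km
BGU, BDM, COR are mutually consistent (residuals ≈ 0); RID is off by 50.8 km.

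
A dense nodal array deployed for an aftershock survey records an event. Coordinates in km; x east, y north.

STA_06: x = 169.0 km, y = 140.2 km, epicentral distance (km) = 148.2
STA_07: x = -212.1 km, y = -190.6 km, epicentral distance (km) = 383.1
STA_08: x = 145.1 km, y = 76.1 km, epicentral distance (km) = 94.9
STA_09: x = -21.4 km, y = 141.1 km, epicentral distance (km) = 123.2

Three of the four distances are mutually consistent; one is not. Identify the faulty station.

STA_07

Solve using three stations at a time. Using STA_06, STA_08, STA_09 (subtract circle equations pairwise → linear system) gives (x, y) ≈ (55.5, 44.9).
Distances from that point to each station vs reported:
  STA_06: calculated 148.2 vs reported 148.2 → residual 0.0 km
  STA_07: calculated 356.5 vs reported 383.1 → residual 26.6 km
  STA_08: calculated 94.8 vs reported 94.9 → residual 0.1 km
  STA_09: calculated 123.2 vs reported 123.2 → residual 0.0 km
STA_06, STA_08, STA_09 are mutually consistent (residuals ≈ 0); STA_07 is off by 26.6 km.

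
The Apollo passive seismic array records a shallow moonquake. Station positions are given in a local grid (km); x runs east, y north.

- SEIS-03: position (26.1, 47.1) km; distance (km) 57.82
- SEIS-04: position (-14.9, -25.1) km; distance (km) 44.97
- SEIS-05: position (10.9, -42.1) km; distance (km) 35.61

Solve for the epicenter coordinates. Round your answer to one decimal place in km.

x ≈ 27.7 km, y ≈ -10.7 km

Circle about each station: (x − 26.1)² + (y − 47.1)² = 57.82²; (x + 14.9)² + (y + 25.1)² = 44.97²; (x − 10.9)² + (y + 42.1)² = 35.61².
Subtracting the SEIS-03 equation from the SEIS-04 and SEIS-05 equations removes the quadratic terms:
-82.0 x − 144.4 y = -726.75
-30.4 x − 178.4 y = 1066.68
Solving the 2×2 system: x ≈ 27.7, y ≈ -10.7 km.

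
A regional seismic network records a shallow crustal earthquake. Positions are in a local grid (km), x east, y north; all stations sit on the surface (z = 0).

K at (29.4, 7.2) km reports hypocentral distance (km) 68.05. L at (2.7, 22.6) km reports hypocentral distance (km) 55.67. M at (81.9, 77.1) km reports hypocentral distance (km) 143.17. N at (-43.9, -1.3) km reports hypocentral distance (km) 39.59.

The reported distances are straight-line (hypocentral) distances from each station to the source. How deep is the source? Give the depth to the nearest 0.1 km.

Each station gives a sphere (x−x_i)² + (y−y_i)² + z² = d_i² (stations at z=0).
Subtracting the K sphere from L and M: z² cancels, leaving linear equations in x and y:
-53.4 x + 30.8 y = 1133.50
105.0 x + 139.8 y = -4131.03
Solving: x ≈ -26.703, y ≈ -9.494 km (keep extra digits for the depth step; rounded: -26.7, -9.5).
Then from the K sphere: z² = 68.05² − (x − 29.4)² − (y − 7.2)² with x = -26.703, y = -9.494, so z ≈ 34.707 ≈ 34.7 km.

z ≈ 34.7 km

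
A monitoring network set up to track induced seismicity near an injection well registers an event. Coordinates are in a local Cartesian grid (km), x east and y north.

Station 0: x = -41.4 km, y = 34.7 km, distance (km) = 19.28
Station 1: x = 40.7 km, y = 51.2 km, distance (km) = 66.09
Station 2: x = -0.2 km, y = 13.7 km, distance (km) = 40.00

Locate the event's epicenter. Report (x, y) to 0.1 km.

Circle about each station: (x + 41.4)² + (y − 34.7)² = 19.28²; (x − 40.7)² + (y − 51.2)² = 66.09²; (x + 0.2)² + (y − 13.7)² = 40.00².
Subtracting the Station 0 equation from the Station 1 and Station 2 equations removes the quadratic terms:
164.2 x + 33.0 y = -2636.29
82.4 x − 42.0 y = -3958.60
Solving the 2×2 system: x ≈ -25.1, y ≈ 45.0 km.

(-25.1, 45.0)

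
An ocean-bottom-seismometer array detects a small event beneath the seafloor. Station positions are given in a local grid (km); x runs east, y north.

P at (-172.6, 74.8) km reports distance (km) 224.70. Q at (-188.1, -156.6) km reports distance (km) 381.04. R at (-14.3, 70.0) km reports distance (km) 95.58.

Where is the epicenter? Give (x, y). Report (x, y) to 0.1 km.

x ≈ 39.5 km, y ≈ 149.0 km

Circle about each station: (x + 172.6)² + (y − 74.8)² = 224.70²; (x + 188.1)² + (y + 156.6)² = 381.04²; (x + 14.3)² + (y − 70.0)² = 95.58².
Subtracting the P equation from the Q and R equations removes the quadratic terms:
-31.0 x − 462.8 y = -70182.02
316.6 x − 9.6 y = 11073.24
Solving the 2×2 system: x ≈ 39.5, y ≈ 149.0 km.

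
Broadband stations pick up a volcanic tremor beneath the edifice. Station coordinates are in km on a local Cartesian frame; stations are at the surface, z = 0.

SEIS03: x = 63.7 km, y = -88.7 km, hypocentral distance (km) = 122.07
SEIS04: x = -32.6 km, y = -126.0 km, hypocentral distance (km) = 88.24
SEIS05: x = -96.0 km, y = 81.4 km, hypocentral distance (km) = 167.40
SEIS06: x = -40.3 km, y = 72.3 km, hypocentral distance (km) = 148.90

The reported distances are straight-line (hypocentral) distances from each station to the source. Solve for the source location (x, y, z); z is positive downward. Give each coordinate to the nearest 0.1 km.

Each station gives a sphere (x−x_i)² + (y−y_i)² + z² = d_i² (stations at z=0).
Subtracting the SEIS03 sphere from SEIS04 and SEIS05: z² cancels, leaving linear equations in x and y:
-192.6 x − 74.6 y = 12128.17
-319.4 x + 340.2 y = -9205.10
Solving: x ≈ -38.493, y ≈ -63.197 km (keep extra digits for the depth step; rounded: -38.5, -63.2).
Then from the SEIS03 sphere: z² = 122.07² − (x − 63.7)² − (y + 88.7)² with x = -38.493, y = -63.197, so z ≈ 61.703 ≈ 61.7 km.

x ≈ -38.5 km, y ≈ -63.2 km, depth ≈ 61.7 km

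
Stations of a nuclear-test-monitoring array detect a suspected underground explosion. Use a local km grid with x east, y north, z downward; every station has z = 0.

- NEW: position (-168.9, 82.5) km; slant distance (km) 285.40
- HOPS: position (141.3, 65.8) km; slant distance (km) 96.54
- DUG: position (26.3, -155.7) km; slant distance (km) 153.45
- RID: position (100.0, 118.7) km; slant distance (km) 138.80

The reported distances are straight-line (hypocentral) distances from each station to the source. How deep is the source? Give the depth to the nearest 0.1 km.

Each station gives a sphere (x−x_i)² + (y−y_i)² + z² = d_i² (stations at z=0).
Subtracting the NEW sphere from HOPS and DUG: z² cancels, leaving linear equations in x and y:
620.4 x − 33.4 y = 61095.06
390.4 x − 476.4 y = 47506.98
Solving: x ≈ 97.406, y ≈ -19.899 km (keep extra digits for the depth step; rounded: 97.4, -19.9).
Then from the NEW sphere: z² = 285.40² − (x + 168.9)² − (y − 82.5)² with x = 97.406, y = -19.899, so z ≈ 6.980 ≈ 7.0 km.
Check against RID (with the unrounded solution): distance 138.80 ≈ 138.80 km. ✓

depth ≈ 7.0 km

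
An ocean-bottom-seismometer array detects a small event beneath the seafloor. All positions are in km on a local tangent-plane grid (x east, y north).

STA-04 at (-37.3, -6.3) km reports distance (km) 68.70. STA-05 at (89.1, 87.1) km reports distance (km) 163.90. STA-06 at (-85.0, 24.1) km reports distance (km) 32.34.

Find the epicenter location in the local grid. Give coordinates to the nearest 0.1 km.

x ≈ -71.3 km, y ≈ 53.4 km

Circle about each station: (x + 37.3)² + (y + 6.3)² = 68.70²; (x − 89.1)² + (y − 87.1)² = 163.90²; (x + 85.0)² + (y − 24.1)² = 32.34².
Subtracting the STA-04 equation from the STA-05 and STA-06 equations removes the quadratic terms:
252.8 x + 186.8 y = -8049.28
-95.4 x + 60.8 y = 10048.64
Solving the 2×2 system: x ≈ -71.3, y ≈ 53.4 km.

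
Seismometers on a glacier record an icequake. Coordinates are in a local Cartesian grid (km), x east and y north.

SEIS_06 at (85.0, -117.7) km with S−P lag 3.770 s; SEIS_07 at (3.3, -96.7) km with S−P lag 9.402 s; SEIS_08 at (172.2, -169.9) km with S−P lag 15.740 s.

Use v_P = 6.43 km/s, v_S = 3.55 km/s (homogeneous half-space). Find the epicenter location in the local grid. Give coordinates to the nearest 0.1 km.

Distance from S−P lag: d = Δt · v_P v_S / (v_P − v_S) = Δt · (6.43·3.55)/(6.43−3.55) ≈ 7.9259·Δt.
So d_SEIS_06 = 29.88, d_SEIS_07 = 74.52, d_SEIS_08 = 124.75 km.
Circle about each station: (x − 85.0)² + (y + 117.7)² = 29.88²; (x − 3.3)² + (y + 96.7)² = 74.52²; (x − 172.2)² + (y + 169.9)² = 124.75².
Subtracting the SEIS_06 equation from the SEIS_07 and SEIS_08 equations removes the quadratic terms:
-163.4 x + 42.0 y = -16376.93
174.4 x − 104.4 y = 22770.81
Solving the 2×2 system: x ≈ 77.4, y ≈ -88.8 km.

(77.4, -88.8)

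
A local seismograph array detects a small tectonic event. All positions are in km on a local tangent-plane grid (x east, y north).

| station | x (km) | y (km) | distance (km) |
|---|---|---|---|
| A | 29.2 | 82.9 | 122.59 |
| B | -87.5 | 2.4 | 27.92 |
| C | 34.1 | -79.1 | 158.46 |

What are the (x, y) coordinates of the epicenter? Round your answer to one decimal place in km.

Circle about each station: (x − 29.2)² + (y − 82.9)² = 122.59²; (x + 87.5)² + (y − 2.4)² = 27.92²; (x − 34.1)² + (y + 79.1)² = 158.46².
Subtracting pairs of circle equations eliminates x²+y² and gives linear equations (the radical axes):
-233.4 x − 161.0 y = 14185.74
9.8 x − 324.0 y = -10386.69
Solving the 2×2 system: x ≈ -81.2, y ≈ 29.6 km.
Check against A (with the unrounded x, y): √((x − 29.2)²+(y − 82.9)²) = 122.59 ≈ 122.59 km. ✓

x ≈ -81.2 km, y ≈ 29.6 km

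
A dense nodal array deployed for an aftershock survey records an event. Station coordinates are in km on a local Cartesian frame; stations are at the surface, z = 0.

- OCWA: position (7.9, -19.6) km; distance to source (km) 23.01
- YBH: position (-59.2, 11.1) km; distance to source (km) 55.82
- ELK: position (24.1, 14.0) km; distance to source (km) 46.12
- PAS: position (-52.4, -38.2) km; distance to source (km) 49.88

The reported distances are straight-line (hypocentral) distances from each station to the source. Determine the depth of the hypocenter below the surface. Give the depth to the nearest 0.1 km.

depth ≈ 12.2 km

Each station gives a sphere (x−x_i)² + (y−y_i)² + z² = d_i² (stations at z=0).
Subtracting the OCWA sphere from YBH and ELK: z² cancels, leaving linear equations in x and y:
-134.2 x + 61.4 y = 594.87
32.4 x + 67.2 y = -1267.35
Solving: x ≈ -10.701, y ≈ -13.700 km (keep extra digits for the depth step; rounded: -10.7, -13.7).
Then from the OCWA sphere: z² = 23.01² − (x − 7.9)² − (y + 19.6)² with x = -10.701, y = -13.700, so z ≈ 12.192 ≈ 12.2 km.
Check against PAS (with the unrounded solution): distance 49.88 ≈ 49.88 km. ✓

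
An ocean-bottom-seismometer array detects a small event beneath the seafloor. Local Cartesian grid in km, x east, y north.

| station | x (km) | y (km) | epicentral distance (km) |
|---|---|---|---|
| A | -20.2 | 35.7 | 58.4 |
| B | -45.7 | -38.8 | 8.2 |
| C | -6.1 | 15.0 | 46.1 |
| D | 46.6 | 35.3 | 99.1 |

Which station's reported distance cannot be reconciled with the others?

Solve using three stations at a time. Using A, C, D (subtract circle equations pairwise → linear system) gives (x, y) ≈ (-35.1, -20.7).
Distances from that point to each station vs reported:
  A: calculated 58.3 vs reported 58.4 → residual 0.1 km
  B: calculated 21.0 vs reported 8.2 → residual 12.8 km
  C: calculated 46.0 vs reported 46.1 → residual 0.1 km
  D: calculated 99.0 vs reported 99.1 → residual 0.1 km
A, C, D are mutually consistent (residuals ≈ 0); B is off by 12.8 km.

B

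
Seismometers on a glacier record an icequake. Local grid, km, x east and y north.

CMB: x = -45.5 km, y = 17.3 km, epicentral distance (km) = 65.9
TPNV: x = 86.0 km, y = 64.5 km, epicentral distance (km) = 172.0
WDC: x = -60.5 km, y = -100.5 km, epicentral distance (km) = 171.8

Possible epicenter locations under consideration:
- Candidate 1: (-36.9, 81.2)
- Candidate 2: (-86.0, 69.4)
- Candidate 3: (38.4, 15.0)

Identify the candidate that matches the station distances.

Candidate 2

For each candidate, compare |candidate − station| to the reported distance:
Candidate 1: residuals CMB 1.4, TPNV 48.0, WDC 11.4 → max 48.0 km
Candidate 2: residuals CMB 0.1, TPNV 0.1, WDC 0.0 → max 0.1 km
Candidate 3: residuals CMB 18.0, TPNV 103.3, WDC 19.7 → max 103.3 km
Only Candidate 2 has all residuals ≈ 0.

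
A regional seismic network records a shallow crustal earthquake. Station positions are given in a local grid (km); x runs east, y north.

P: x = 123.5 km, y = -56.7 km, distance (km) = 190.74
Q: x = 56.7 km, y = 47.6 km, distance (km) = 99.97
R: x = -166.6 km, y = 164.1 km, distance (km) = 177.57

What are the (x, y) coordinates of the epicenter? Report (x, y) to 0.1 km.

x ≈ -42.7 km, y ≈ 36.9 km

Circle about each station: (x − 123.5)² + (y + 56.7)² = 190.74²; (x − 56.7)² + (y − 47.6)² = 99.97²; (x + 166.6)² + (y − 164.1)² = 177.57².
Subtracting the P equation from the Q and R equations removes the quadratic terms:
-133.6 x + 208.6 y = 13401.26
-580.2 x + 441.6 y = 41067.87
Solving the 2×2 system: x ≈ -42.7, y ≈ 36.9 km.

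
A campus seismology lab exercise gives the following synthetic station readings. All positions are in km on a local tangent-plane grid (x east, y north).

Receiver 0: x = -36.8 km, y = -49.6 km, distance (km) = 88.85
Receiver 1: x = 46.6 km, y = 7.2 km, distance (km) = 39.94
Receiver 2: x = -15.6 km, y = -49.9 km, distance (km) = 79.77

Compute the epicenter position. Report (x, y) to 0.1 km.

11.0 km east, 25.3 km north

Circle about each station: (x + 36.8)² + (y + 49.6)² = 88.85²; (x − 46.6)² + (y − 7.2)² = 39.94²; (x + 15.6)² + (y + 49.9)² = 79.77².
Subtracting pairs of circle equations eliminates x²+y² and gives linear equations (the radical axes):
166.8 x + 113.6 y = 4708.12
42.4 x − 0.6 y = 450.04
Solving the 2×2 system: x ≈ 11.0, y ≈ 25.3 km.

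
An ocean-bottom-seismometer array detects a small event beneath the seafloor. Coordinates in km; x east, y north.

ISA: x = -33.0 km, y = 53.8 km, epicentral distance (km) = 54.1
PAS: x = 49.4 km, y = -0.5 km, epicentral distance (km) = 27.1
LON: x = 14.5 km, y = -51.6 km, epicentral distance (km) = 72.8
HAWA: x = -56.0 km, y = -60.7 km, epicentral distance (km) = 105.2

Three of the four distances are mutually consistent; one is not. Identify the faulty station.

PAS

Solve using three stations at a time. Using ISA, LON, HAWA (subtract circle equations pairwise → linear system) gives (x, y) ≈ (10.2, 21.1).
Distances from that point to each station vs reported:
  ISA: calculated 54.2 vs reported 54.1 → residual 0.1 km
  PAS: calculated 44.8 vs reported 27.1 → residual 17.7 km
  LON: calculated 72.8 vs reported 72.8 → residual 0.0 km
  HAWA: calculated 105.2 vs reported 105.2 → residual 0.0 km
ISA, LON, HAWA are mutually consistent (residuals ≈ 0); PAS is off by 17.7 km.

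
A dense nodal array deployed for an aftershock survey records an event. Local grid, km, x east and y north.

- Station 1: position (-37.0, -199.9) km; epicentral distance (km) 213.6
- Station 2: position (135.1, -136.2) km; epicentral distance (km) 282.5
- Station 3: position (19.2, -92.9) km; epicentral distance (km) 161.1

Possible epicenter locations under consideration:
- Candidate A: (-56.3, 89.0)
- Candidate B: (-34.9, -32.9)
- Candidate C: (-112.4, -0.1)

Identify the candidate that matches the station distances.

For each candidate, compare |candidate − station| to the reported distance:
Candidate A: residuals Station 1 75.9, Station 2 13.0, Station 3 35.8 → max 75.9 km
Candidate B: residuals Station 1 46.6, Station 2 83.6, Station 3 80.3 → max 83.6 km
Candidate C: residuals Station 1 0.0, Station 2 0.0, Station 3 0.1 → max 0.1 km
Only Candidate C has all residuals ≈ 0.

Candidate C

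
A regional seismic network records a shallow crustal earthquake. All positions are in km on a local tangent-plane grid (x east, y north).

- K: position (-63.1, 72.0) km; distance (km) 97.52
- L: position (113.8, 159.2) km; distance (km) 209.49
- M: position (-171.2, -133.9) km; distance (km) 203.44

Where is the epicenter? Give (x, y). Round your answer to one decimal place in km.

Circle about each station: (x + 63.1)² + (y − 72.0)² = 97.52²; (x − 113.8)² + (y − 159.2)² = 209.49²; (x + 171.2)² + (y + 133.9)² = 203.44².
Subtracting pairs of circle equations eliminates x²+y² and gives linear equations (the radical axes):
353.8 x + 174.4 y = -5246.44
-216.2 x − 411.8 y = 6195.36
Solving the 2×2 system: x ≈ -10.0, y ≈ -9.8 km.

-10.0 km east, -9.8 km north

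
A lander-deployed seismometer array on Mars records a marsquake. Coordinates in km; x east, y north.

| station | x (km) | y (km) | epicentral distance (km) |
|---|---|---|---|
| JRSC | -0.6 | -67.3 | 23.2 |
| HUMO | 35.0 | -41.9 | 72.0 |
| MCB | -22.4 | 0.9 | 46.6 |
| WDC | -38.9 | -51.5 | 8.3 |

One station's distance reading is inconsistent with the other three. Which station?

JRSC

Solve using three stations at a time. Using HUMO, MCB, WDC (subtract circle equations pairwise → linear system) gives (x, y) ≈ (-37.0, -43.4).
Distances from that point to each station vs reported:
  JRSC: calculated 43.6 vs reported 23.2 → residual 20.4 km
  HUMO: calculated 72.0 vs reported 72.0 → residual 0.0 km
  MCB: calculated 46.6 vs reported 46.6 → residual 0.0 km
  WDC: calculated 8.4 vs reported 8.3 → residual 0.1 km
HUMO, MCB, WDC are mutually consistent (residuals ≈ 0); JRSC is off by 20.4 km.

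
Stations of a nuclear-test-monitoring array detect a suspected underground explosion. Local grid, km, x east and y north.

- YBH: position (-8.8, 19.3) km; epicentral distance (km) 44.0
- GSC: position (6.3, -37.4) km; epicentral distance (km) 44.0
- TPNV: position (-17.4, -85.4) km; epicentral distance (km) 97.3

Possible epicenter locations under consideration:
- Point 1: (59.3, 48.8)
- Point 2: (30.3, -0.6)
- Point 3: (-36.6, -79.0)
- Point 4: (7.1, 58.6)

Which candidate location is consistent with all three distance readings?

For each candidate, compare |candidate − station| to the reported distance:
Point 1: residuals YBH 30.2, GSC 57.2, TPNV 57.3 → max 57.3 km
Point 2: residuals YBH 0.1, GSC 0.1, TPNV 0.0 → max 0.1 km
Point 3: residuals YBH 58.2, GSC 15.8, TPNV 77.1 → max 77.1 km
Point 4: residuals YBH 1.6, GSC 52.0, TPNV 48.8 → max 52.0 km
Only Point 2 has all residuals ≈ 0.

Point 2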